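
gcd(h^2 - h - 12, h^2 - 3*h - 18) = h + 3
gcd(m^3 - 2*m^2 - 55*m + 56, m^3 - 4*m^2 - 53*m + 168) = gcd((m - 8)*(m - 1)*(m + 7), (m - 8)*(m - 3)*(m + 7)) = m^2 - m - 56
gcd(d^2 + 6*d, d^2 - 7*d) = d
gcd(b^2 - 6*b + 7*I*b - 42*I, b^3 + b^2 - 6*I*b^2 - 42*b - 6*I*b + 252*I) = b - 6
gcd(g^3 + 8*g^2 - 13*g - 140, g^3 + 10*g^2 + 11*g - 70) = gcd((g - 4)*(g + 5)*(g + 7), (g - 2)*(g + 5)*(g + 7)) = g^2 + 12*g + 35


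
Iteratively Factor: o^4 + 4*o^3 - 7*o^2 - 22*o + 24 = (o - 2)*(o^3 + 6*o^2 + 5*o - 12) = (o - 2)*(o + 4)*(o^2 + 2*o - 3) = (o - 2)*(o + 3)*(o + 4)*(o - 1)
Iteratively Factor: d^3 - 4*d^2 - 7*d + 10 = (d + 2)*(d^2 - 6*d + 5) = (d - 5)*(d + 2)*(d - 1)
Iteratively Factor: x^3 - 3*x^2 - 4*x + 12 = (x - 2)*(x^2 - x - 6) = (x - 2)*(x + 2)*(x - 3)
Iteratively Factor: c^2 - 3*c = (c)*(c - 3)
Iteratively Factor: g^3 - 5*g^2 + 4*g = (g)*(g^2 - 5*g + 4) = g*(g - 4)*(g - 1)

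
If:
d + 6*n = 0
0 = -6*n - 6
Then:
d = 6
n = -1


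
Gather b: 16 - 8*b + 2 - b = 18 - 9*b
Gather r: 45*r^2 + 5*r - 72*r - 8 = 45*r^2 - 67*r - 8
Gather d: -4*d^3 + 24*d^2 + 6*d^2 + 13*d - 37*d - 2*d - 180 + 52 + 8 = -4*d^3 + 30*d^2 - 26*d - 120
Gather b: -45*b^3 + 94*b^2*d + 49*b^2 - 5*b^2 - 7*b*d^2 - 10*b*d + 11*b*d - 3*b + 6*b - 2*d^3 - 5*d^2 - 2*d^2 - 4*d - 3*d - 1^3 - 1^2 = -45*b^3 + b^2*(94*d + 44) + b*(-7*d^2 + d + 3) - 2*d^3 - 7*d^2 - 7*d - 2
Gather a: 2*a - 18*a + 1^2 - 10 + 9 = -16*a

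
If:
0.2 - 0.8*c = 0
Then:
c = 0.25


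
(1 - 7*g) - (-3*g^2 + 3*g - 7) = 3*g^2 - 10*g + 8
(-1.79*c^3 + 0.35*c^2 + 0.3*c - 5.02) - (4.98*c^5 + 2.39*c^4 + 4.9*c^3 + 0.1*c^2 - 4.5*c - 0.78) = -4.98*c^5 - 2.39*c^4 - 6.69*c^3 + 0.25*c^2 + 4.8*c - 4.24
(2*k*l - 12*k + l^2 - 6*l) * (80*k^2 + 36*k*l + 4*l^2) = 160*k^3*l - 960*k^3 + 152*k^2*l^2 - 912*k^2*l + 44*k*l^3 - 264*k*l^2 + 4*l^4 - 24*l^3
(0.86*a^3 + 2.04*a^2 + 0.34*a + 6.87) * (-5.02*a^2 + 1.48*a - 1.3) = -4.3172*a^5 - 8.968*a^4 + 0.1944*a^3 - 36.6362*a^2 + 9.7256*a - 8.931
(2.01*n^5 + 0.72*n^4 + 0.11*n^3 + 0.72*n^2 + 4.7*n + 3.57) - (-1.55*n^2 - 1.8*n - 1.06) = 2.01*n^5 + 0.72*n^4 + 0.11*n^3 + 2.27*n^2 + 6.5*n + 4.63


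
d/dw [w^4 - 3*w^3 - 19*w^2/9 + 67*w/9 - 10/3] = 4*w^3 - 9*w^2 - 38*w/9 + 67/9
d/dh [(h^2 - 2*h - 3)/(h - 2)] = (h^2 - 4*h + 7)/(h^2 - 4*h + 4)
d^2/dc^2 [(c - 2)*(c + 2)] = 2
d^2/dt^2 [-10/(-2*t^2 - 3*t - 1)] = 20*(-4*t^2 - 6*t + (4*t + 3)^2 - 2)/(2*t^2 + 3*t + 1)^3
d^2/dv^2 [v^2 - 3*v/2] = 2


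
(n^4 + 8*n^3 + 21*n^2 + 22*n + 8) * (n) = n^5 + 8*n^4 + 21*n^3 + 22*n^2 + 8*n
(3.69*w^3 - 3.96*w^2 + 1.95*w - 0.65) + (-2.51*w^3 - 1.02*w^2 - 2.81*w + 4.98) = 1.18*w^3 - 4.98*w^2 - 0.86*w + 4.33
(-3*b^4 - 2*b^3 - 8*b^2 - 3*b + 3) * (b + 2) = -3*b^5 - 8*b^4 - 12*b^3 - 19*b^2 - 3*b + 6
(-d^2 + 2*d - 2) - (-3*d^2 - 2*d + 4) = 2*d^2 + 4*d - 6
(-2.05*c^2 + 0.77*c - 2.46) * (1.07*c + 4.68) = -2.1935*c^3 - 8.7701*c^2 + 0.9714*c - 11.5128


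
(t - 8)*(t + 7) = t^2 - t - 56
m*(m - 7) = m^2 - 7*m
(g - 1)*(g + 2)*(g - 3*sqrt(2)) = g^3 - 3*sqrt(2)*g^2 + g^2 - 3*sqrt(2)*g - 2*g + 6*sqrt(2)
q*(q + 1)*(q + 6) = q^3 + 7*q^2 + 6*q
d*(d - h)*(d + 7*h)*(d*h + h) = d^4*h + 6*d^3*h^2 + d^3*h - 7*d^2*h^3 + 6*d^2*h^2 - 7*d*h^3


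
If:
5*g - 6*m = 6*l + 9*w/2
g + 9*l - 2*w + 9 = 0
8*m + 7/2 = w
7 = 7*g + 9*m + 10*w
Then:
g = -2299/10476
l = -22831/31428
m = -3115/10476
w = 5873/5238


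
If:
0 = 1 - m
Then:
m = 1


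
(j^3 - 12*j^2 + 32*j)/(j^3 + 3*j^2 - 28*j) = (j - 8)/(j + 7)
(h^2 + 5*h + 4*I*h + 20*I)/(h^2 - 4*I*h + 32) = (h + 5)/(h - 8*I)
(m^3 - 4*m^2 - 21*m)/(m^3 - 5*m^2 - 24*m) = (m - 7)/(m - 8)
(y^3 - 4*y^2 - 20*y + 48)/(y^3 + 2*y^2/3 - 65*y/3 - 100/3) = 3*(y^2 - 8*y + 12)/(3*y^2 - 10*y - 25)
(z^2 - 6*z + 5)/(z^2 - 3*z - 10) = (z - 1)/(z + 2)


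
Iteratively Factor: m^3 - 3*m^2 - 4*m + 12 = (m + 2)*(m^2 - 5*m + 6) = (m - 3)*(m + 2)*(m - 2)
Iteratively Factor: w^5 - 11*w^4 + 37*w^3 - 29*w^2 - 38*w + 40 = (w + 1)*(w^4 - 12*w^3 + 49*w^2 - 78*w + 40) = (w - 5)*(w + 1)*(w^3 - 7*w^2 + 14*w - 8) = (w - 5)*(w - 1)*(w + 1)*(w^2 - 6*w + 8) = (w - 5)*(w - 2)*(w - 1)*(w + 1)*(w - 4)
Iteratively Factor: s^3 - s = (s)*(s^2 - 1) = s*(s - 1)*(s + 1)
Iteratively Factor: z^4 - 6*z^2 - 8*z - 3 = (z + 1)*(z^3 - z^2 - 5*z - 3) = (z + 1)^2*(z^2 - 2*z - 3) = (z - 3)*(z + 1)^2*(z + 1)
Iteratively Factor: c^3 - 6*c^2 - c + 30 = (c - 5)*(c^2 - c - 6) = (c - 5)*(c - 3)*(c + 2)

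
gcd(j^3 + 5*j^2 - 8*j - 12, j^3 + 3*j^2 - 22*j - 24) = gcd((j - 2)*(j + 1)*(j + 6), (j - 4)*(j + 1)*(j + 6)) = j^2 + 7*j + 6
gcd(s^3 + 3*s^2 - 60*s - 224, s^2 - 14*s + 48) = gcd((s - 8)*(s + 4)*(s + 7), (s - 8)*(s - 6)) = s - 8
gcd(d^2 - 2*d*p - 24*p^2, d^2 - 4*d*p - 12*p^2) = -d + 6*p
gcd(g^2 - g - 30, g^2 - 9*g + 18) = g - 6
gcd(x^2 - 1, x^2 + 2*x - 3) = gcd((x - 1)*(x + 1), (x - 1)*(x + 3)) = x - 1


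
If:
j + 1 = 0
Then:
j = -1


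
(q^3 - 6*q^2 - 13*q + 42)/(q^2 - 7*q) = q + 1 - 6/q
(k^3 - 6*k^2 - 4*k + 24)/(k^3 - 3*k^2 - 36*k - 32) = (-k^3 + 6*k^2 + 4*k - 24)/(-k^3 + 3*k^2 + 36*k + 32)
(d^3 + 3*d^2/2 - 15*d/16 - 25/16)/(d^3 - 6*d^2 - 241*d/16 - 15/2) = (4*d^2 + d - 5)/(4*d^2 - 29*d - 24)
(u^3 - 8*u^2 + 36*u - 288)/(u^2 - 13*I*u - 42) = (u^2 + u*(-8 + 6*I) - 48*I)/(u - 7*I)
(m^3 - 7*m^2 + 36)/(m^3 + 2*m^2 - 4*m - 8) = (m^2 - 9*m + 18)/(m^2 - 4)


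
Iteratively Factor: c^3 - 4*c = (c - 2)*(c^2 + 2*c) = c*(c - 2)*(c + 2)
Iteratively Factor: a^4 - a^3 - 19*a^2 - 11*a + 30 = (a - 1)*(a^3 - 19*a - 30) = (a - 1)*(a + 3)*(a^2 - 3*a - 10) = (a - 1)*(a + 2)*(a + 3)*(a - 5)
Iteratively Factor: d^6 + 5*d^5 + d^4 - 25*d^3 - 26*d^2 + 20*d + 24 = (d + 3)*(d^5 + 2*d^4 - 5*d^3 - 10*d^2 + 4*d + 8) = (d + 2)*(d + 3)*(d^4 - 5*d^2 + 4) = (d - 1)*(d + 2)*(d + 3)*(d^3 + d^2 - 4*d - 4) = (d - 1)*(d + 1)*(d + 2)*(d + 3)*(d^2 - 4) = (d - 1)*(d + 1)*(d + 2)^2*(d + 3)*(d - 2)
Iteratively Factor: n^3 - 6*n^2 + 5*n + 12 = (n - 3)*(n^2 - 3*n - 4) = (n - 4)*(n - 3)*(n + 1)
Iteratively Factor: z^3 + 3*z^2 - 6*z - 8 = (z + 4)*(z^2 - z - 2) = (z - 2)*(z + 4)*(z + 1)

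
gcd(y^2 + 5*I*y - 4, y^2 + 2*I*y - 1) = y + I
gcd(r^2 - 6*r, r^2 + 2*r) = r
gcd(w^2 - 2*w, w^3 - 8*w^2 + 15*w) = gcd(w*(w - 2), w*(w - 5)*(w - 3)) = w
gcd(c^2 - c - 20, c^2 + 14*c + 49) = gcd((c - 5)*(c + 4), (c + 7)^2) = 1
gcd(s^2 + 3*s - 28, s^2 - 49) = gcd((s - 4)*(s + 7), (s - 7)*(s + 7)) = s + 7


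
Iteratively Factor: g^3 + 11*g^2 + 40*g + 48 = (g + 4)*(g^2 + 7*g + 12) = (g + 4)^2*(g + 3)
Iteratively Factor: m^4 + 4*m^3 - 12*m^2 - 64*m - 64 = (m + 2)*(m^3 + 2*m^2 - 16*m - 32) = (m + 2)^2*(m^2 - 16) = (m - 4)*(m + 2)^2*(m + 4)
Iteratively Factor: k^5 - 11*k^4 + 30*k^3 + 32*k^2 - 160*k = (k - 4)*(k^4 - 7*k^3 + 2*k^2 + 40*k) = (k - 5)*(k - 4)*(k^3 - 2*k^2 - 8*k) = (k - 5)*(k - 4)^2*(k^2 + 2*k) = k*(k - 5)*(k - 4)^2*(k + 2)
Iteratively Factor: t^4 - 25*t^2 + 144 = (t - 3)*(t^3 + 3*t^2 - 16*t - 48) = (t - 3)*(t + 4)*(t^2 - t - 12) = (t - 3)*(t + 3)*(t + 4)*(t - 4)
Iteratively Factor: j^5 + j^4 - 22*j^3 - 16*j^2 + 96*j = (j - 2)*(j^4 + 3*j^3 - 16*j^2 - 48*j) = (j - 2)*(j + 3)*(j^3 - 16*j) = (j - 4)*(j - 2)*(j + 3)*(j^2 + 4*j) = (j - 4)*(j - 2)*(j + 3)*(j + 4)*(j)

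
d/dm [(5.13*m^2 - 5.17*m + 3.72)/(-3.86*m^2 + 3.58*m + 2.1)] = (-1.5908*m^2 + 50.2644*m - 24.1746)/(14.8996*m^4 - 27.6376*m^3 - 3.3956*m^2 + 15.036*m + 4.41)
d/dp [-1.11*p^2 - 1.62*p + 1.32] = -2.22*p - 1.62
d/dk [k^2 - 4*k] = 2*k - 4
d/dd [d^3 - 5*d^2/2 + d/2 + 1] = 3*d^2 - 5*d + 1/2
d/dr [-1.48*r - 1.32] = -1.48000000000000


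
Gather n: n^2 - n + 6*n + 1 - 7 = n^2 + 5*n - 6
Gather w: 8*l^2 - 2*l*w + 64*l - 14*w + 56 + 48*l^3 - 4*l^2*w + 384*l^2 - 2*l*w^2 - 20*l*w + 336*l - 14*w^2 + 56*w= 48*l^3 + 392*l^2 + 400*l + w^2*(-2*l - 14) + w*(-4*l^2 - 22*l + 42) + 56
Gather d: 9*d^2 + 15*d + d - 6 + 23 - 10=9*d^2 + 16*d + 7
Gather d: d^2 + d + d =d^2 + 2*d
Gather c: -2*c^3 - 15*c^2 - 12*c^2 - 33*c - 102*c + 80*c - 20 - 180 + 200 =-2*c^3 - 27*c^2 - 55*c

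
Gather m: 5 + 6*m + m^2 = m^2 + 6*m + 5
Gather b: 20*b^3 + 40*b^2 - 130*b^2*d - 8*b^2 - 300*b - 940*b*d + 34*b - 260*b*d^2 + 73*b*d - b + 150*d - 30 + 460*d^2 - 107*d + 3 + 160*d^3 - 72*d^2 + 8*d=20*b^3 + b^2*(32 - 130*d) + b*(-260*d^2 - 867*d - 267) + 160*d^3 + 388*d^2 + 51*d - 27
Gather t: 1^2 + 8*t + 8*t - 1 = 16*t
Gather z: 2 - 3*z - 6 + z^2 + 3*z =z^2 - 4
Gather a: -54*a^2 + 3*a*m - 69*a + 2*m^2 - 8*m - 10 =-54*a^2 + a*(3*m - 69) + 2*m^2 - 8*m - 10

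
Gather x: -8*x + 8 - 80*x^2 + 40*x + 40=-80*x^2 + 32*x + 48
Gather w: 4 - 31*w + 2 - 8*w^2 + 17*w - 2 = -8*w^2 - 14*w + 4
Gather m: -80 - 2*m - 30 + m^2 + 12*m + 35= m^2 + 10*m - 75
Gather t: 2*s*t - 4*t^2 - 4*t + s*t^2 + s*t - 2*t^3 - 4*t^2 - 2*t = -2*t^3 + t^2*(s - 8) + t*(3*s - 6)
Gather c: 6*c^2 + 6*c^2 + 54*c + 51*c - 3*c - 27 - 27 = 12*c^2 + 102*c - 54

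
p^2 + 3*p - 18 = (p - 3)*(p + 6)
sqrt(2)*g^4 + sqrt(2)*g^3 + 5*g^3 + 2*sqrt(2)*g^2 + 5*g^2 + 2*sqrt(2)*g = g*(g + 1)*(g + 2*sqrt(2))*(sqrt(2)*g + 1)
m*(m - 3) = m^2 - 3*m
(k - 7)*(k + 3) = k^2 - 4*k - 21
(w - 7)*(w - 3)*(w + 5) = w^3 - 5*w^2 - 29*w + 105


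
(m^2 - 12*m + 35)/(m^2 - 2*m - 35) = (m - 5)/(m + 5)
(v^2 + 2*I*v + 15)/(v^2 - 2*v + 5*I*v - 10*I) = (v - 3*I)/(v - 2)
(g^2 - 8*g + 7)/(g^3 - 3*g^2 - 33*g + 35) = 1/(g + 5)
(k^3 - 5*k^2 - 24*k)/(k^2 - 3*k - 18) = k*(k - 8)/(k - 6)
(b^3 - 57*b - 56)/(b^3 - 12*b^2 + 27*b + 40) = (b + 7)/(b - 5)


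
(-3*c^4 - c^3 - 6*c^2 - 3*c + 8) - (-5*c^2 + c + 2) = -3*c^4 - c^3 - c^2 - 4*c + 6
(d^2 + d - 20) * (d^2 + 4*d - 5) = d^4 + 5*d^3 - 21*d^2 - 85*d + 100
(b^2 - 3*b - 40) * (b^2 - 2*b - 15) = b^4 - 5*b^3 - 49*b^2 + 125*b + 600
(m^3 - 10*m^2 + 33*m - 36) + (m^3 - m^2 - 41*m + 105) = 2*m^3 - 11*m^2 - 8*m + 69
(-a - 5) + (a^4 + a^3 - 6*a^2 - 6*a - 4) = a^4 + a^3 - 6*a^2 - 7*a - 9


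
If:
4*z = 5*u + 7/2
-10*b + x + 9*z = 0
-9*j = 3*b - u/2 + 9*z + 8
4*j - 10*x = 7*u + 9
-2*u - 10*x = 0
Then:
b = -36149/40504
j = 14159/40504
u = -15395/10126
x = 3079/10126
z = -20767/20252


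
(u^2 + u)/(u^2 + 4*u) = (u + 1)/(u + 4)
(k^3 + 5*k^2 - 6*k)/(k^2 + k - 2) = k*(k + 6)/(k + 2)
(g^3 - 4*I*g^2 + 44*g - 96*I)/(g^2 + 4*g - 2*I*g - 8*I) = (g^2 - 2*I*g + 48)/(g + 4)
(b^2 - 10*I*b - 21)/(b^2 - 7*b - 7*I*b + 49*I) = (b - 3*I)/(b - 7)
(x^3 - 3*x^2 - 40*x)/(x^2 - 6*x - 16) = x*(x + 5)/(x + 2)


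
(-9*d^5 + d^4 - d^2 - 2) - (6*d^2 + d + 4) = -9*d^5 + d^4 - 7*d^2 - d - 6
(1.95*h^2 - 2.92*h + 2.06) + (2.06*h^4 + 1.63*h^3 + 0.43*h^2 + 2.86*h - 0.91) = 2.06*h^4 + 1.63*h^3 + 2.38*h^2 - 0.0600000000000001*h + 1.15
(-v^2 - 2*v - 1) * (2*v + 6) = -2*v^3 - 10*v^2 - 14*v - 6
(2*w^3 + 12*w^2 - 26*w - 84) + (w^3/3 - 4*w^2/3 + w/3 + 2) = 7*w^3/3 + 32*w^2/3 - 77*w/3 - 82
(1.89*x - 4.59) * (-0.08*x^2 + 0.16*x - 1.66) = -0.1512*x^3 + 0.6696*x^2 - 3.8718*x + 7.6194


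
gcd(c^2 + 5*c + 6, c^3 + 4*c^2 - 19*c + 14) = 1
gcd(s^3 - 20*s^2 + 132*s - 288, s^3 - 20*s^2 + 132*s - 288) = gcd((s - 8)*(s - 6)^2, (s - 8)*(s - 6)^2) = s^3 - 20*s^2 + 132*s - 288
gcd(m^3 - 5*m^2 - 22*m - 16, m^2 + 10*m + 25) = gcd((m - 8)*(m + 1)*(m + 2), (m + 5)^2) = 1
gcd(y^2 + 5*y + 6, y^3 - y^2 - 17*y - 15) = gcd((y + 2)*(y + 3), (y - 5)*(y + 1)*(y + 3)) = y + 3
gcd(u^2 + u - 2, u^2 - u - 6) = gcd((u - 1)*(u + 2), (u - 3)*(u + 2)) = u + 2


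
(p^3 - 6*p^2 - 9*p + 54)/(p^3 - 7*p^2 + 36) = (p + 3)/(p + 2)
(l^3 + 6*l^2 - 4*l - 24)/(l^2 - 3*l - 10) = (l^2 + 4*l - 12)/(l - 5)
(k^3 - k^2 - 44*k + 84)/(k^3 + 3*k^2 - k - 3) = (k^3 - k^2 - 44*k + 84)/(k^3 + 3*k^2 - k - 3)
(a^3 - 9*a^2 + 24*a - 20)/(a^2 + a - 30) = (a^2 - 4*a + 4)/(a + 6)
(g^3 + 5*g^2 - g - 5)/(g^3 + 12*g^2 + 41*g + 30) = (g - 1)/(g + 6)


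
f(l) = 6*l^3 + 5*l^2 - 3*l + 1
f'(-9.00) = 1365.00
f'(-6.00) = 585.00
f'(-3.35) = 165.50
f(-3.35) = -158.41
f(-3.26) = -143.96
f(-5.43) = -795.90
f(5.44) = 1098.58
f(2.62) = 135.37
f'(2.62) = 146.76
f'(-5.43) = 473.43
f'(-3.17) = 146.18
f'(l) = 18*l^2 + 10*l - 3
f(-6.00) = -1097.00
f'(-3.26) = 155.70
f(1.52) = 29.06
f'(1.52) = 53.79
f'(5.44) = 584.08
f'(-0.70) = -1.18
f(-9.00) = -3941.00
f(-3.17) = -130.38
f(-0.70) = 3.49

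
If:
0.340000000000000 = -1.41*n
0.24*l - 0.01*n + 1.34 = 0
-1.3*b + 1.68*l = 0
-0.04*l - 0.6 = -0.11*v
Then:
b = -7.23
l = -5.59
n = -0.24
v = 3.42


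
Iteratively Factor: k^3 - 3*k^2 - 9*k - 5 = (k + 1)*(k^2 - 4*k - 5) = (k - 5)*(k + 1)*(k + 1)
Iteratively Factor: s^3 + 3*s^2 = (s + 3)*(s^2) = s*(s + 3)*(s)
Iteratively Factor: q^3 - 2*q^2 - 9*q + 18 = (q - 2)*(q^2 - 9) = (q - 2)*(q + 3)*(q - 3)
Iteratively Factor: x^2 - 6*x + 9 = (x - 3)*(x - 3)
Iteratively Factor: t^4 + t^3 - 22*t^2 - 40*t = (t)*(t^3 + t^2 - 22*t - 40) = t*(t + 4)*(t^2 - 3*t - 10) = t*(t - 5)*(t + 4)*(t + 2)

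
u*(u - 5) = u^2 - 5*u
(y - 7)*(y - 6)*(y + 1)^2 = y^4 - 11*y^3 + 17*y^2 + 71*y + 42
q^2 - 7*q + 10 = (q - 5)*(q - 2)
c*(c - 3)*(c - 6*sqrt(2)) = c^3 - 6*sqrt(2)*c^2 - 3*c^2 + 18*sqrt(2)*c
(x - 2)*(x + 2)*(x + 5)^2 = x^4 + 10*x^3 + 21*x^2 - 40*x - 100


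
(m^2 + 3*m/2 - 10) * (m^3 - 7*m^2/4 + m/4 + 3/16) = m^5 - m^4/4 - 99*m^3/8 + 289*m^2/16 - 71*m/32 - 15/8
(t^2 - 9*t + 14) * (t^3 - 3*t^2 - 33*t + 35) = t^5 - 12*t^4 + 8*t^3 + 290*t^2 - 777*t + 490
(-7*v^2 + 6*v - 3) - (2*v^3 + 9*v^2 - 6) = -2*v^3 - 16*v^2 + 6*v + 3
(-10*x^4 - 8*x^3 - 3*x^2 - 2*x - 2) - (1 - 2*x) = -10*x^4 - 8*x^3 - 3*x^2 - 3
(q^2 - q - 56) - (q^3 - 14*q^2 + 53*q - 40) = -q^3 + 15*q^2 - 54*q - 16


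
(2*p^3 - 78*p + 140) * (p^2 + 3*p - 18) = 2*p^5 + 6*p^4 - 114*p^3 - 94*p^2 + 1824*p - 2520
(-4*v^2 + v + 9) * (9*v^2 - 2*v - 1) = -36*v^4 + 17*v^3 + 83*v^2 - 19*v - 9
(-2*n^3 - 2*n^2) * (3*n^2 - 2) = -6*n^5 - 6*n^4 + 4*n^3 + 4*n^2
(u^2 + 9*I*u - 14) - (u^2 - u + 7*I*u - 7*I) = u + 2*I*u - 14 + 7*I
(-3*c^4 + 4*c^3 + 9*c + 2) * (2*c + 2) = -6*c^5 + 2*c^4 + 8*c^3 + 18*c^2 + 22*c + 4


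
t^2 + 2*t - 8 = (t - 2)*(t + 4)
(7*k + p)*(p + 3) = 7*k*p + 21*k + p^2 + 3*p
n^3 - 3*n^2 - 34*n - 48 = (n - 8)*(n + 2)*(n + 3)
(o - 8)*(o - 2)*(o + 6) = o^3 - 4*o^2 - 44*o + 96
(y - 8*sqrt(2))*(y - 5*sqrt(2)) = y^2 - 13*sqrt(2)*y + 80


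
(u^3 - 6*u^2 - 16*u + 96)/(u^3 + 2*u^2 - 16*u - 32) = (u - 6)/(u + 2)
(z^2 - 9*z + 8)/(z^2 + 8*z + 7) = (z^2 - 9*z + 8)/(z^2 + 8*z + 7)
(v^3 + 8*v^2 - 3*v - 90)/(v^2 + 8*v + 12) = (v^2 + 2*v - 15)/(v + 2)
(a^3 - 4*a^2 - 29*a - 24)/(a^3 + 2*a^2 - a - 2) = (a^2 - 5*a - 24)/(a^2 + a - 2)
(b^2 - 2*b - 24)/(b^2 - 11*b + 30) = (b + 4)/(b - 5)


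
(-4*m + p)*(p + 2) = -4*m*p - 8*m + p^2 + 2*p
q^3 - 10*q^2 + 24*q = q*(q - 6)*(q - 4)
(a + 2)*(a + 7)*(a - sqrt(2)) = a^3 - sqrt(2)*a^2 + 9*a^2 - 9*sqrt(2)*a + 14*a - 14*sqrt(2)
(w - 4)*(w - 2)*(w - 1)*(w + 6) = w^4 - w^3 - 28*w^2 + 76*w - 48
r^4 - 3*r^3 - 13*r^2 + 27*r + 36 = (r - 4)*(r - 3)*(r + 1)*(r + 3)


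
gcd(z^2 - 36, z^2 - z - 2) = 1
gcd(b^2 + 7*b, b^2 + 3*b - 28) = b + 7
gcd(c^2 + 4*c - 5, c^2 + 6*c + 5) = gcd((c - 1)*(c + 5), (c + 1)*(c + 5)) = c + 5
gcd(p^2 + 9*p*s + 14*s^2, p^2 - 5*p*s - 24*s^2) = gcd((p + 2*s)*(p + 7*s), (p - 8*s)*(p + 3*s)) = 1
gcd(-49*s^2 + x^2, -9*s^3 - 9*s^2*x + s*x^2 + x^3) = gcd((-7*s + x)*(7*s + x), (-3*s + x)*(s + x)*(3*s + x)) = 1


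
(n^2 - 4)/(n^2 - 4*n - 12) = (n - 2)/(n - 6)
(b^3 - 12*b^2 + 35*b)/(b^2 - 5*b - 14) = b*(b - 5)/(b + 2)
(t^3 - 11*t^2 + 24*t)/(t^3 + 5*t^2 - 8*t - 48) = t*(t - 8)/(t^2 + 8*t + 16)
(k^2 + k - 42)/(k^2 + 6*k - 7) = (k - 6)/(k - 1)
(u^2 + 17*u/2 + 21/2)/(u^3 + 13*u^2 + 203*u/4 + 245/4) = 2*(2*u + 3)/(4*u^2 + 24*u + 35)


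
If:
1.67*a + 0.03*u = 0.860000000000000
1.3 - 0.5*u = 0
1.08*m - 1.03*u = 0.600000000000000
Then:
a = 0.47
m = 3.04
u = 2.60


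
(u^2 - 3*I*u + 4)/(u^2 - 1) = (u^2 - 3*I*u + 4)/(u^2 - 1)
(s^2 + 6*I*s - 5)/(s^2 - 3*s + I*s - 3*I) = (s + 5*I)/(s - 3)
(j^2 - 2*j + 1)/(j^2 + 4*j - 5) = (j - 1)/(j + 5)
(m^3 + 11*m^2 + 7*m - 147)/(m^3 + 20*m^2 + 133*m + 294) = (m - 3)/(m + 6)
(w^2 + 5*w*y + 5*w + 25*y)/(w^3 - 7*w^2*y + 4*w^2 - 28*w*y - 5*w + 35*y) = (-w - 5*y)/(-w^2 + 7*w*y + w - 7*y)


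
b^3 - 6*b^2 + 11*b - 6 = (b - 3)*(b - 2)*(b - 1)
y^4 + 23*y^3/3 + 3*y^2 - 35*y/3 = y*(y - 1)*(y + 5/3)*(y + 7)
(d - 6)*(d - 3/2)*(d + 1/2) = d^3 - 7*d^2 + 21*d/4 + 9/2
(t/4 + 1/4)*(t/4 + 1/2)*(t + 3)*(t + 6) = t^4/16 + 3*t^3/4 + 47*t^2/16 + 9*t/2 + 9/4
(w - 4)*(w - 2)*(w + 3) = w^3 - 3*w^2 - 10*w + 24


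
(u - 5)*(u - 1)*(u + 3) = u^3 - 3*u^2 - 13*u + 15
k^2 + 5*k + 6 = (k + 2)*(k + 3)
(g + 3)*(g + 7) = g^2 + 10*g + 21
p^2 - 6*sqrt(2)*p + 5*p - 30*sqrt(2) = (p + 5)*(p - 6*sqrt(2))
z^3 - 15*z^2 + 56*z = z*(z - 8)*(z - 7)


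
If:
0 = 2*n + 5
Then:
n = -5/2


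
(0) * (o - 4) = 0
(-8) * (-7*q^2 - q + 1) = 56*q^2 + 8*q - 8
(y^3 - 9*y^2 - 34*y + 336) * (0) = 0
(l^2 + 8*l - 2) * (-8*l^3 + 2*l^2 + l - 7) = -8*l^5 - 62*l^4 + 33*l^3 - 3*l^2 - 58*l + 14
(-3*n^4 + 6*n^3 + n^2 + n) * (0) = 0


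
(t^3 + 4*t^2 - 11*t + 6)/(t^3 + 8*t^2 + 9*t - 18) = (t - 1)/(t + 3)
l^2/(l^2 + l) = l/(l + 1)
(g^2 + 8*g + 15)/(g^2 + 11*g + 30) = (g + 3)/(g + 6)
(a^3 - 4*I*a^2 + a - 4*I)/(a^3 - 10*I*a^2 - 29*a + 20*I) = (a + I)/(a - 5*I)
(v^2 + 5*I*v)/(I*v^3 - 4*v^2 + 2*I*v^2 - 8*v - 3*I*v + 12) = v*(-I*v + 5)/(v^3 + 2*v^2*(1 + 2*I) + v*(-3 + 8*I) - 12*I)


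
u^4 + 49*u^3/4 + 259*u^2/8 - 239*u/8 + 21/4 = (u - 1/2)*(u - 1/4)*(u + 6)*(u + 7)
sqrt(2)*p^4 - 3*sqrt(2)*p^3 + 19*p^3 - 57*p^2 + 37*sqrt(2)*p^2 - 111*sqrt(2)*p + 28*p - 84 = (p - 3)*(p + 2*sqrt(2))*(p + 7*sqrt(2))*(sqrt(2)*p + 1)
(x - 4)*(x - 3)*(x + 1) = x^3 - 6*x^2 + 5*x + 12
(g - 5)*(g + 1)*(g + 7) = g^3 + 3*g^2 - 33*g - 35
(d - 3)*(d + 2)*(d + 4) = d^3 + 3*d^2 - 10*d - 24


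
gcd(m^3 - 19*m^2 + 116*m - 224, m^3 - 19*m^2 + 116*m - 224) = m^3 - 19*m^2 + 116*m - 224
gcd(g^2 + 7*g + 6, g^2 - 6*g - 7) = g + 1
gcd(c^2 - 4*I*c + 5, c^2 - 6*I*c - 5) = c - 5*I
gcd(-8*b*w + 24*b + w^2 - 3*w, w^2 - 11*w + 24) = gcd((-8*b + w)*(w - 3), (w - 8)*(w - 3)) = w - 3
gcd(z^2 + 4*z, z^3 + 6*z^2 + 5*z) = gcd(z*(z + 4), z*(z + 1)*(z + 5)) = z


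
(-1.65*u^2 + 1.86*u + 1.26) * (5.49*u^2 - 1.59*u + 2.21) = -9.0585*u^4 + 12.8349*u^3 + 0.313500000000001*u^2 + 2.1072*u + 2.7846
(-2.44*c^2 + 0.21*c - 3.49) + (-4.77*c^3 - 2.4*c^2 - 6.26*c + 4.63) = -4.77*c^3 - 4.84*c^2 - 6.05*c + 1.14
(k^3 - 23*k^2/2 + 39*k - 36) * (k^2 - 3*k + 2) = k^5 - 29*k^4/2 + 151*k^3/2 - 176*k^2 + 186*k - 72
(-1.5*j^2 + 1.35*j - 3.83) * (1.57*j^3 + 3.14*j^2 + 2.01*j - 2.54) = -2.355*j^5 - 2.5905*j^4 - 4.7891*j^3 - 5.5027*j^2 - 11.1273*j + 9.7282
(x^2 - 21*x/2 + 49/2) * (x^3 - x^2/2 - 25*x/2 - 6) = x^5 - 11*x^4 + 69*x^3/4 + 113*x^2 - 973*x/4 - 147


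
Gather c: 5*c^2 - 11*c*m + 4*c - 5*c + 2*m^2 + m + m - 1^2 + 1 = 5*c^2 + c*(-11*m - 1) + 2*m^2 + 2*m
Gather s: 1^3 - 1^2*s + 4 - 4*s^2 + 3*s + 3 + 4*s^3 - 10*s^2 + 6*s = 4*s^3 - 14*s^2 + 8*s + 8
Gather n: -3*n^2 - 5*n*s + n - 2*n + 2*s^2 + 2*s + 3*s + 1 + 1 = -3*n^2 + n*(-5*s - 1) + 2*s^2 + 5*s + 2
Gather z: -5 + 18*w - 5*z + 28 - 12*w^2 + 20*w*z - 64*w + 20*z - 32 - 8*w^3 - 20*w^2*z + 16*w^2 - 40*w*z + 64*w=-8*w^3 + 4*w^2 + 18*w + z*(-20*w^2 - 20*w + 15) - 9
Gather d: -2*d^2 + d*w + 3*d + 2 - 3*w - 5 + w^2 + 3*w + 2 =-2*d^2 + d*(w + 3) + w^2 - 1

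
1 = 1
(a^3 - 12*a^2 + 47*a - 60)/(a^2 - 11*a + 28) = (a^2 - 8*a + 15)/(a - 7)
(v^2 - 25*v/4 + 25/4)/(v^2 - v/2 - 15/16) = 4*(v - 5)/(4*v + 3)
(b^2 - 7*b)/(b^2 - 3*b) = (b - 7)/(b - 3)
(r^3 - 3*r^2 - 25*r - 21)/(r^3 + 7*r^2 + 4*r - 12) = (r^3 - 3*r^2 - 25*r - 21)/(r^3 + 7*r^2 + 4*r - 12)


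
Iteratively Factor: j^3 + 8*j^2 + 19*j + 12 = (j + 1)*(j^2 + 7*j + 12) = (j + 1)*(j + 3)*(j + 4)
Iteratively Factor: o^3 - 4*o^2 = (o - 4)*(o^2) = o*(o - 4)*(o)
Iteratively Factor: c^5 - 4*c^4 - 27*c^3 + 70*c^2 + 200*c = (c - 5)*(c^4 + c^3 - 22*c^2 - 40*c) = (c - 5)*(c + 4)*(c^3 - 3*c^2 - 10*c) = c*(c - 5)*(c + 4)*(c^2 - 3*c - 10) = c*(c - 5)^2*(c + 4)*(c + 2)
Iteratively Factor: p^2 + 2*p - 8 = (p + 4)*(p - 2)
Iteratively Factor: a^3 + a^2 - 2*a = (a + 2)*(a^2 - a) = a*(a + 2)*(a - 1)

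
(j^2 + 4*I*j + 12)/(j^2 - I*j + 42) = (j - 2*I)/(j - 7*I)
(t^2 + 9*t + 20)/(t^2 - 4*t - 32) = (t + 5)/(t - 8)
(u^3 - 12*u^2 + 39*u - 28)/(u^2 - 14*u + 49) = (u^2 - 5*u + 4)/(u - 7)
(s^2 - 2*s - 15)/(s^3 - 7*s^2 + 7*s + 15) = (s + 3)/(s^2 - 2*s - 3)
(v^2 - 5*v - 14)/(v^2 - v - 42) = (v + 2)/(v + 6)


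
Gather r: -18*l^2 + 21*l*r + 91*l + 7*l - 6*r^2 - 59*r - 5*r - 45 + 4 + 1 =-18*l^2 + 98*l - 6*r^2 + r*(21*l - 64) - 40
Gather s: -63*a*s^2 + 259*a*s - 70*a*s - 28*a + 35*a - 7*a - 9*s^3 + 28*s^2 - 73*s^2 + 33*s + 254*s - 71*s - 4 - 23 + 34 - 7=-9*s^3 + s^2*(-63*a - 45) + s*(189*a + 216)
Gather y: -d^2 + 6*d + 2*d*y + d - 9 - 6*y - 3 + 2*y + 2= -d^2 + 7*d + y*(2*d - 4) - 10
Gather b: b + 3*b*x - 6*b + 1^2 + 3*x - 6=b*(3*x - 5) + 3*x - 5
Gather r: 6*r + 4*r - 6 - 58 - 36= 10*r - 100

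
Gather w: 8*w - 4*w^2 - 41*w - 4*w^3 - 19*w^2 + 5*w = -4*w^3 - 23*w^2 - 28*w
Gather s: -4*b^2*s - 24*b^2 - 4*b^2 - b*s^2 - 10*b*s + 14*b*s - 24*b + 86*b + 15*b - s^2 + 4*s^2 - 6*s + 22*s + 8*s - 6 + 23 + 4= -28*b^2 + 77*b + s^2*(3 - b) + s*(-4*b^2 + 4*b + 24) + 21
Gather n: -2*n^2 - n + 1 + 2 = -2*n^2 - n + 3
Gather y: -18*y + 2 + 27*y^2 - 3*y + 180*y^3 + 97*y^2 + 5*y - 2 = 180*y^3 + 124*y^2 - 16*y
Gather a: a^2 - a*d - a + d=a^2 + a*(-d - 1) + d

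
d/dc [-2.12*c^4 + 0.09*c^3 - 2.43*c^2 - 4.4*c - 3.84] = -8.48*c^3 + 0.27*c^2 - 4.86*c - 4.4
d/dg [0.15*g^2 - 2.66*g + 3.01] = 0.3*g - 2.66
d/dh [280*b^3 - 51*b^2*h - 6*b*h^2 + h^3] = -51*b^2 - 12*b*h + 3*h^2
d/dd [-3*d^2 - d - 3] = -6*d - 1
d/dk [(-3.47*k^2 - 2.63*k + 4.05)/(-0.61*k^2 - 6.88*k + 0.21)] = (22.2693*k^2 + 3.4836*k + 27.3117)/(0.3721*k^4 + 8.3936*k^3 + 47.0782*k^2 - 2.8896*k + 0.0441)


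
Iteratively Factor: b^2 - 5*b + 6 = (b - 3)*(b - 2)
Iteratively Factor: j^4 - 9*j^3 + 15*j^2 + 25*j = (j - 5)*(j^3 - 4*j^2 - 5*j) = (j - 5)*(j + 1)*(j^2 - 5*j) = (j - 5)^2*(j + 1)*(j)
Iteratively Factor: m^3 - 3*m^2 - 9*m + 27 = (m + 3)*(m^2 - 6*m + 9) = (m - 3)*(m + 3)*(m - 3)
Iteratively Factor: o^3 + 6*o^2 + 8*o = (o)*(o^2 + 6*o + 8) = o*(o + 2)*(o + 4)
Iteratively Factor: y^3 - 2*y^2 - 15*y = (y - 5)*(y^2 + 3*y) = (y - 5)*(y + 3)*(y)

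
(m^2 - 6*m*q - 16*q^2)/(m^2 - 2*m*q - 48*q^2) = (m + 2*q)/(m + 6*q)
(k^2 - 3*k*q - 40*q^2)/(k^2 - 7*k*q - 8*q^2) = (k + 5*q)/(k + q)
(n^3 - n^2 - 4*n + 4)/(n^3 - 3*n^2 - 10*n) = (n^2 - 3*n + 2)/(n*(n - 5))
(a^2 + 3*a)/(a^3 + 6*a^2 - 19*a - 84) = a/(a^2 + 3*a - 28)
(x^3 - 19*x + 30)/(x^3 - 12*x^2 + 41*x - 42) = (x + 5)/(x - 7)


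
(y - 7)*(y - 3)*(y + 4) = y^3 - 6*y^2 - 19*y + 84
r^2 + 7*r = r*(r + 7)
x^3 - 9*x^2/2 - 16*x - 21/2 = (x - 7)*(x + 1)*(x + 3/2)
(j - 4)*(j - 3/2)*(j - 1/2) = j^3 - 6*j^2 + 35*j/4 - 3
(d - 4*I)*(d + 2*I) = d^2 - 2*I*d + 8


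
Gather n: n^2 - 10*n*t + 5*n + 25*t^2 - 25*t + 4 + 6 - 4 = n^2 + n*(5 - 10*t) + 25*t^2 - 25*t + 6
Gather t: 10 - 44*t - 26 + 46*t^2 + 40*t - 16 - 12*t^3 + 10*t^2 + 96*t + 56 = -12*t^3 + 56*t^2 + 92*t + 24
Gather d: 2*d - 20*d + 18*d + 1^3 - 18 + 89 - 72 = 0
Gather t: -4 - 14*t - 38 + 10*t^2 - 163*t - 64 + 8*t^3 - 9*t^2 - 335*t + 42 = 8*t^3 + t^2 - 512*t - 64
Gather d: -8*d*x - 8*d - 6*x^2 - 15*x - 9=d*(-8*x - 8) - 6*x^2 - 15*x - 9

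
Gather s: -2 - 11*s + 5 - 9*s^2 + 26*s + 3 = -9*s^2 + 15*s + 6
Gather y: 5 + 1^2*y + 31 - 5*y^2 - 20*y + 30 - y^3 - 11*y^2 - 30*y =-y^3 - 16*y^2 - 49*y + 66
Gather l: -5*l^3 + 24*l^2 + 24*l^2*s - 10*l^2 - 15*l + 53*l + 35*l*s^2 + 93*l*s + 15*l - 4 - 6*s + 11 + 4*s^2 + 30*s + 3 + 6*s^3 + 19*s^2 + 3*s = -5*l^3 + l^2*(24*s + 14) + l*(35*s^2 + 93*s + 53) + 6*s^3 + 23*s^2 + 27*s + 10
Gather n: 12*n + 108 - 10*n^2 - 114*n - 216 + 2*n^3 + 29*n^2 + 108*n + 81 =2*n^3 + 19*n^2 + 6*n - 27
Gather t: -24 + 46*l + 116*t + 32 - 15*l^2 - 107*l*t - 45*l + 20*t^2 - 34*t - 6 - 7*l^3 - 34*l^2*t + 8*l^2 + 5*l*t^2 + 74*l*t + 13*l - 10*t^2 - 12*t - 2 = -7*l^3 - 7*l^2 + 14*l + t^2*(5*l + 10) + t*(-34*l^2 - 33*l + 70)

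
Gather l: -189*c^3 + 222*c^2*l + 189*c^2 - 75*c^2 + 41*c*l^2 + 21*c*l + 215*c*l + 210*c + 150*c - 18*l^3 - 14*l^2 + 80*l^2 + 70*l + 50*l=-189*c^3 + 114*c^2 + 360*c - 18*l^3 + l^2*(41*c + 66) + l*(222*c^2 + 236*c + 120)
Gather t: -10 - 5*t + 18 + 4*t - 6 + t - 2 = 0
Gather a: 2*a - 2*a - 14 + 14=0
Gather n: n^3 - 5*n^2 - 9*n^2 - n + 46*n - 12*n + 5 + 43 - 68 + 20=n^3 - 14*n^2 + 33*n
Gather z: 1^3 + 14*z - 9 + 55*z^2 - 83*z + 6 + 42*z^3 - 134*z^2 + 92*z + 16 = 42*z^3 - 79*z^2 + 23*z + 14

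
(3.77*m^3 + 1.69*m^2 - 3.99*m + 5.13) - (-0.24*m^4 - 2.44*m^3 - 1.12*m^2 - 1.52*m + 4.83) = 0.24*m^4 + 6.21*m^3 + 2.81*m^2 - 2.47*m + 0.3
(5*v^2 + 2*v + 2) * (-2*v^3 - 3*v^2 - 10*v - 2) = -10*v^5 - 19*v^4 - 60*v^3 - 36*v^2 - 24*v - 4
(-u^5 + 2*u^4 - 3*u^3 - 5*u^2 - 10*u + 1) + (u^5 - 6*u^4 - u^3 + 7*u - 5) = -4*u^4 - 4*u^3 - 5*u^2 - 3*u - 4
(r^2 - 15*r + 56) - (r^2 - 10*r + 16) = 40 - 5*r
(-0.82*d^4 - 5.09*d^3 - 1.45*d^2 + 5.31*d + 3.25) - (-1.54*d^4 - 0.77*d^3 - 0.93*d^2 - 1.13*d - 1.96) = 0.72*d^4 - 4.32*d^3 - 0.52*d^2 + 6.44*d + 5.21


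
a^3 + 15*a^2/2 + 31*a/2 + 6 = (a + 1/2)*(a + 3)*(a + 4)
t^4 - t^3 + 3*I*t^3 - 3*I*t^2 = t^2*(t - 1)*(t + 3*I)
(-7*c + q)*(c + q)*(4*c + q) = -28*c^3 - 31*c^2*q - 2*c*q^2 + q^3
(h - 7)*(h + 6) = h^2 - h - 42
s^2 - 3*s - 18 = (s - 6)*(s + 3)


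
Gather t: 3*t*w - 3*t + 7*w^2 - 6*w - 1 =t*(3*w - 3) + 7*w^2 - 6*w - 1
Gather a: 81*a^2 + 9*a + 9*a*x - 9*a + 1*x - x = 81*a^2 + 9*a*x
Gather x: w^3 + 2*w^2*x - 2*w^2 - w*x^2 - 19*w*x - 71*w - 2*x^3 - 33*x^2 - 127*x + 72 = w^3 - 2*w^2 - 71*w - 2*x^3 + x^2*(-w - 33) + x*(2*w^2 - 19*w - 127) + 72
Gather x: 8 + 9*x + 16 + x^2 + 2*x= x^2 + 11*x + 24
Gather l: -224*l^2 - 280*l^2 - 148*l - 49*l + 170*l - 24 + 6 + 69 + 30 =-504*l^2 - 27*l + 81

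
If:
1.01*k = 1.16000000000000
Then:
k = 1.15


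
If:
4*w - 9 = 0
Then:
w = 9/4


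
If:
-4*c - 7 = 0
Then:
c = -7/4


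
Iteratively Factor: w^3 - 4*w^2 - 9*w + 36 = (w - 3)*(w^2 - w - 12) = (w - 4)*(w - 3)*(w + 3)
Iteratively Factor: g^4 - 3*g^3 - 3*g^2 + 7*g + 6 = (g + 1)*(g^3 - 4*g^2 + g + 6) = (g + 1)^2*(g^2 - 5*g + 6) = (g - 2)*(g + 1)^2*(g - 3)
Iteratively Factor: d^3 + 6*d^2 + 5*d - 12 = (d + 4)*(d^2 + 2*d - 3) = (d + 3)*(d + 4)*(d - 1)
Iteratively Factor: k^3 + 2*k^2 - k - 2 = (k + 1)*(k^2 + k - 2) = (k + 1)*(k + 2)*(k - 1)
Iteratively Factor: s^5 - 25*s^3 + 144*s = (s - 4)*(s^4 + 4*s^3 - 9*s^2 - 36*s) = (s - 4)*(s - 3)*(s^3 + 7*s^2 + 12*s) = s*(s - 4)*(s - 3)*(s^2 + 7*s + 12) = s*(s - 4)*(s - 3)*(s + 4)*(s + 3)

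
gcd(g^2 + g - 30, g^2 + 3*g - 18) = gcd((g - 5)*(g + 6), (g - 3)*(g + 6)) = g + 6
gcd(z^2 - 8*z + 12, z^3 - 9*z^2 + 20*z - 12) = z^2 - 8*z + 12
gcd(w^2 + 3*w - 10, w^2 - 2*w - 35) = w + 5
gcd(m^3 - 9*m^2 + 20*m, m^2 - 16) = m - 4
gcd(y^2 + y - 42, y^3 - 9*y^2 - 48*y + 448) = y + 7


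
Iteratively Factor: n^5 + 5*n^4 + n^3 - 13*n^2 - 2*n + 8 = (n + 1)*(n^4 + 4*n^3 - 3*n^2 - 10*n + 8) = (n + 1)*(n + 2)*(n^3 + 2*n^2 - 7*n + 4) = (n - 1)*(n + 1)*(n + 2)*(n^2 + 3*n - 4) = (n - 1)*(n + 1)*(n + 2)*(n + 4)*(n - 1)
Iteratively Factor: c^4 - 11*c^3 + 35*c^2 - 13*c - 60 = (c + 1)*(c^3 - 12*c^2 + 47*c - 60) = (c - 5)*(c + 1)*(c^2 - 7*c + 12) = (c - 5)*(c - 4)*(c + 1)*(c - 3)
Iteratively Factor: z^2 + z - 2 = (z - 1)*(z + 2)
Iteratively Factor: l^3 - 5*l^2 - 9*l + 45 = (l + 3)*(l^2 - 8*l + 15) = (l - 5)*(l + 3)*(l - 3)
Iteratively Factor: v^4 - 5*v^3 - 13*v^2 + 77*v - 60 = (v + 4)*(v^3 - 9*v^2 + 23*v - 15) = (v - 3)*(v + 4)*(v^2 - 6*v + 5) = (v - 3)*(v - 1)*(v + 4)*(v - 5)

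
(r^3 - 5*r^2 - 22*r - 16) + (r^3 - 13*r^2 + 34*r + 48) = 2*r^3 - 18*r^2 + 12*r + 32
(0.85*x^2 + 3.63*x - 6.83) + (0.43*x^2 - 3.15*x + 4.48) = 1.28*x^2 + 0.48*x - 2.35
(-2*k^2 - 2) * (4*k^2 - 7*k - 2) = -8*k^4 + 14*k^3 - 4*k^2 + 14*k + 4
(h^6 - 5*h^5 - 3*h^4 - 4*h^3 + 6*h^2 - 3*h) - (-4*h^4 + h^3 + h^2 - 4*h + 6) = h^6 - 5*h^5 + h^4 - 5*h^3 + 5*h^2 + h - 6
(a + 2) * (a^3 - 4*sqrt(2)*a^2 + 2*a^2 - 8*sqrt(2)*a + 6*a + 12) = a^4 - 4*sqrt(2)*a^3 + 4*a^3 - 16*sqrt(2)*a^2 + 10*a^2 - 16*sqrt(2)*a + 24*a + 24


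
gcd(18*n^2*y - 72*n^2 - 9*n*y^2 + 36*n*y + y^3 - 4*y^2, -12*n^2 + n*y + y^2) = -3*n + y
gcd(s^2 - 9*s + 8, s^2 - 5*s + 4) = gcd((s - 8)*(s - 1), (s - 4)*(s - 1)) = s - 1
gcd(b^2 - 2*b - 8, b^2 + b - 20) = b - 4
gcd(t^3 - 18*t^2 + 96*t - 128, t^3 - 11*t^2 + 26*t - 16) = t^2 - 10*t + 16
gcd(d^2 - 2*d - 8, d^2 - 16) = d - 4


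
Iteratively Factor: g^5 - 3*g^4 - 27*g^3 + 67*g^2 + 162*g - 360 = (g - 3)*(g^4 - 27*g^2 - 14*g + 120) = (g - 3)*(g - 2)*(g^3 + 2*g^2 - 23*g - 60) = (g - 3)*(g - 2)*(g + 3)*(g^2 - g - 20) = (g - 3)*(g - 2)*(g + 3)*(g + 4)*(g - 5)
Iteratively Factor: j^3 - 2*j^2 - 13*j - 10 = (j + 1)*(j^2 - 3*j - 10) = (j + 1)*(j + 2)*(j - 5)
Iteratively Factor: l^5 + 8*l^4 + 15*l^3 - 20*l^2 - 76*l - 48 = (l + 1)*(l^4 + 7*l^3 + 8*l^2 - 28*l - 48) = (l + 1)*(l + 4)*(l^3 + 3*l^2 - 4*l - 12) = (l + 1)*(l + 2)*(l + 4)*(l^2 + l - 6) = (l - 2)*(l + 1)*(l + 2)*(l + 4)*(l + 3)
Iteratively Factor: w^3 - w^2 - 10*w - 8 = (w - 4)*(w^2 + 3*w + 2) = (w - 4)*(w + 1)*(w + 2)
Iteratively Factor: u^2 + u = (u)*(u + 1)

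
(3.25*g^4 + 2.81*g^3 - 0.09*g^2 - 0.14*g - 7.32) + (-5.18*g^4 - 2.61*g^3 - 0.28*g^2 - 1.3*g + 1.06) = -1.93*g^4 + 0.2*g^3 - 0.37*g^2 - 1.44*g - 6.26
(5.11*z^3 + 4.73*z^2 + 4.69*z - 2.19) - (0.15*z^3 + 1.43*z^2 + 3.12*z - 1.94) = 4.96*z^3 + 3.3*z^2 + 1.57*z - 0.25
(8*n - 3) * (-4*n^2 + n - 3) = -32*n^3 + 20*n^2 - 27*n + 9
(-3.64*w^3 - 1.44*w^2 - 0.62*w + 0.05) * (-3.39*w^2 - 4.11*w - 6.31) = 12.3396*w^5 + 19.842*w^4 + 30.9886*w^3 + 11.4651*w^2 + 3.7067*w - 0.3155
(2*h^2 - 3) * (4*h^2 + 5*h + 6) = 8*h^4 + 10*h^3 - 15*h - 18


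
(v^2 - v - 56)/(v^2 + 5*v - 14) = (v - 8)/(v - 2)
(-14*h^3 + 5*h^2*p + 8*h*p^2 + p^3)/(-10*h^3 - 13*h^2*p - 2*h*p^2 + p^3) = (-7*h^2 + 6*h*p + p^2)/(-5*h^2 - 4*h*p + p^2)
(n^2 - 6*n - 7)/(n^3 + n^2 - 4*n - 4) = (n - 7)/(n^2 - 4)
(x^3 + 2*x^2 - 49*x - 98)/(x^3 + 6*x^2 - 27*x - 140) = (x^2 - 5*x - 14)/(x^2 - x - 20)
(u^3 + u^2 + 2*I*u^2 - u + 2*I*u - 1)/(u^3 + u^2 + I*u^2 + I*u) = (u + I)/u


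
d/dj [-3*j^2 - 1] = -6*j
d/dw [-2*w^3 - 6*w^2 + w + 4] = -6*w^2 - 12*w + 1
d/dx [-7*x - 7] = -7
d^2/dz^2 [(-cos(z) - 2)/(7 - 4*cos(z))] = 15*(4*sin(z)^2 - 7*cos(z) + 4)/(4*cos(z) - 7)^3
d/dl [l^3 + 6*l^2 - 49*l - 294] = 3*l^2 + 12*l - 49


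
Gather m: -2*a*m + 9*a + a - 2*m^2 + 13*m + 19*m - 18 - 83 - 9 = 10*a - 2*m^2 + m*(32 - 2*a) - 110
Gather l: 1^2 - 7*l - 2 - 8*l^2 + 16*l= -8*l^2 + 9*l - 1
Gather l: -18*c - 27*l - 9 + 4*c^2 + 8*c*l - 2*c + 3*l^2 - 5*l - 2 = 4*c^2 - 20*c + 3*l^2 + l*(8*c - 32) - 11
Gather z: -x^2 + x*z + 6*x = -x^2 + x*z + 6*x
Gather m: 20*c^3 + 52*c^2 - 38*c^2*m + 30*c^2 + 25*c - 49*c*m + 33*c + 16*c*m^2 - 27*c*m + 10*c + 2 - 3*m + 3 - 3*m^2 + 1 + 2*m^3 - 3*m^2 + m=20*c^3 + 82*c^2 + 68*c + 2*m^3 + m^2*(16*c - 6) + m*(-38*c^2 - 76*c - 2) + 6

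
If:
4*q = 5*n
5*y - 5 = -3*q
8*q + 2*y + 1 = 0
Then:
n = -6/17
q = -15/34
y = 43/34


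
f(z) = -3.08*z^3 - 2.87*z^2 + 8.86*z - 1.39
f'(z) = -9.24*z^2 - 5.74*z + 8.86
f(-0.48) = -5.96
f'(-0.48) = 9.49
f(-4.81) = 232.35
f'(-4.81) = -177.31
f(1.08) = 0.95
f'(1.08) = -8.12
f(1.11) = 0.70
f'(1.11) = -8.90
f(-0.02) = -1.57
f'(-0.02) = 8.97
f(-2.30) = 0.52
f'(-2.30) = -26.82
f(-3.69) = 81.59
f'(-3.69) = -95.77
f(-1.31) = -11.00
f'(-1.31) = 0.52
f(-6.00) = 507.41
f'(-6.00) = -289.34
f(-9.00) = 1931.72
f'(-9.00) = -687.92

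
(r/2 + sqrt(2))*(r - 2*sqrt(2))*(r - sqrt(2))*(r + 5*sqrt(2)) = r^4/2 + 2*sqrt(2)*r^3 - 9*r^2 - 16*sqrt(2)*r + 40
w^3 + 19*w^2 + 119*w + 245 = (w + 5)*(w + 7)^2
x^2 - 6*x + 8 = (x - 4)*(x - 2)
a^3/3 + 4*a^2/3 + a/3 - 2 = (a/3 + 1)*(a - 1)*(a + 2)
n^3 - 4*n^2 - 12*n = n*(n - 6)*(n + 2)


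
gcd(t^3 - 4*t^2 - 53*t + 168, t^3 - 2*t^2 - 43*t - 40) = t - 8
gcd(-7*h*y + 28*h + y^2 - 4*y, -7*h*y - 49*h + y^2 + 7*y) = -7*h + y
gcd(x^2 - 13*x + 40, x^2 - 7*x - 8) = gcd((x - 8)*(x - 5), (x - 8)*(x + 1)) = x - 8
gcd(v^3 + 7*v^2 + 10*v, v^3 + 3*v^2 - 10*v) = v^2 + 5*v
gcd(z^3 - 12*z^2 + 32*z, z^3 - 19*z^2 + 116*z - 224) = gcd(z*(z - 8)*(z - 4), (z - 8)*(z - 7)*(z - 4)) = z^2 - 12*z + 32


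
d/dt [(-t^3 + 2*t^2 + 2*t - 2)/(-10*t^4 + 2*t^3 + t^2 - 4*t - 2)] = (-10*t^6 + 40*t^5 + 55*t^4 - 80*t^3 + 8*t^2 - 4*t - 12)/(100*t^8 - 40*t^7 - 16*t^6 + 84*t^5 + 25*t^4 - 16*t^3 + 12*t^2 + 16*t + 4)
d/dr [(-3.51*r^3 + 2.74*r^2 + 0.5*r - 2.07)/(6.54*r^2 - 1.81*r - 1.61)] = (-22.9554*r^4 + 12.7062*r^3 + 8.7239*r^2 + 18.2528*r - 4.5517)/(42.7716*r^4 - 23.6748*r^3 - 17.7827*r^2 + 5.8282*r + 2.5921)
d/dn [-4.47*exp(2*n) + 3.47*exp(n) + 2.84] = (3.47 - 8.94*exp(n))*exp(n)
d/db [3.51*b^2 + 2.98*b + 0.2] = 7.02*b + 2.98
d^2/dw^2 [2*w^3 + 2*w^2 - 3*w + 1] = 12*w + 4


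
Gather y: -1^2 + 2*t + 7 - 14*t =6 - 12*t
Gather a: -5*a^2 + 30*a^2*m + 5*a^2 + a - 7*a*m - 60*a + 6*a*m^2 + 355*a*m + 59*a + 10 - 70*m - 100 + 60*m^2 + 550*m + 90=30*a^2*m + a*(6*m^2 + 348*m) + 60*m^2 + 480*m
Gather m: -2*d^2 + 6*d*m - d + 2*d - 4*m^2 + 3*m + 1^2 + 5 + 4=-2*d^2 + d - 4*m^2 + m*(6*d + 3) + 10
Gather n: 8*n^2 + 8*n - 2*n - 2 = 8*n^2 + 6*n - 2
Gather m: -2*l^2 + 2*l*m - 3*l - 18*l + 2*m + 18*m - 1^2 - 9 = -2*l^2 - 21*l + m*(2*l + 20) - 10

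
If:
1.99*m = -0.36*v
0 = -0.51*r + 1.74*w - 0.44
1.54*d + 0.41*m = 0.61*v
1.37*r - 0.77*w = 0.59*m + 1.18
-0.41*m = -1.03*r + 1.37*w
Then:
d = -11.67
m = 4.75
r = 3.65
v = -26.27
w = 1.32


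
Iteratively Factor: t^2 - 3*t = (t - 3)*(t)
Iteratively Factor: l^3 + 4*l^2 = (l + 4)*(l^2) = l*(l + 4)*(l)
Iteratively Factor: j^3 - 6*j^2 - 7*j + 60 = (j - 4)*(j^2 - 2*j - 15) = (j - 4)*(j + 3)*(j - 5)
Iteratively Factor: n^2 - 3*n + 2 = (n - 2)*(n - 1)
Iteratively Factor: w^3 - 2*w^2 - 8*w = (w)*(w^2 - 2*w - 8) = w*(w + 2)*(w - 4)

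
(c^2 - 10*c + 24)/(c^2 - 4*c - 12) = (c - 4)/(c + 2)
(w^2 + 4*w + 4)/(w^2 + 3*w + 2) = (w + 2)/(w + 1)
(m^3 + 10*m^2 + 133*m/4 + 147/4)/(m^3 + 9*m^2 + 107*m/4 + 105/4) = (2*m + 7)/(2*m + 5)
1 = 1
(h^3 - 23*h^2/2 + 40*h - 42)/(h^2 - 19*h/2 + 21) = h - 2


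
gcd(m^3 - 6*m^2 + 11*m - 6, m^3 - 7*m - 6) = m - 3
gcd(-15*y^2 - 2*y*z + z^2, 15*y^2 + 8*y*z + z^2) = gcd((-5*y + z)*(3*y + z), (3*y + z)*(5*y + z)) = 3*y + z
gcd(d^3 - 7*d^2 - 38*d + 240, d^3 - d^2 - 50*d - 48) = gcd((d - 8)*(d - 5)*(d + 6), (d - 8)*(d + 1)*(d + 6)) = d^2 - 2*d - 48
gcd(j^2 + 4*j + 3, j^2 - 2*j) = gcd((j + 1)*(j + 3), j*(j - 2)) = 1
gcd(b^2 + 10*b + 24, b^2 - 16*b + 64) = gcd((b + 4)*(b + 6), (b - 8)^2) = 1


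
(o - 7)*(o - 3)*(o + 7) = o^3 - 3*o^2 - 49*o + 147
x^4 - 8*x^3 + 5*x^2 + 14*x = x*(x - 7)*(x - 2)*(x + 1)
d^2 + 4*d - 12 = (d - 2)*(d + 6)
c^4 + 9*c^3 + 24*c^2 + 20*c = c*(c + 2)^2*(c + 5)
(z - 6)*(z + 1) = z^2 - 5*z - 6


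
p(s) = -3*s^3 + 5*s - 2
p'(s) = 5 - 9*s^2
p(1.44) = -3.76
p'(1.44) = -13.66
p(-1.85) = 7.74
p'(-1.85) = -25.80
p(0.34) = -0.42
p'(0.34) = 3.96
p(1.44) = -3.76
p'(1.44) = -13.66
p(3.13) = -78.34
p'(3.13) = -83.17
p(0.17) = -1.16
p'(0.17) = 4.74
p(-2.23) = 20.12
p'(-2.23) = -39.76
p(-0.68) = -4.46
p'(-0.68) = 0.84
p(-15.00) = 10048.00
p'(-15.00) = -2020.00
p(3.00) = -68.00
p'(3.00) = -76.00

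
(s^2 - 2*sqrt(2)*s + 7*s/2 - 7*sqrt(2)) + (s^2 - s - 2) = 2*s^2 - 2*sqrt(2)*s + 5*s/2 - 7*sqrt(2) - 2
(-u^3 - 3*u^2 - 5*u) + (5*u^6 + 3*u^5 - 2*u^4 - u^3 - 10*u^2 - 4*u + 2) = 5*u^6 + 3*u^5 - 2*u^4 - 2*u^3 - 13*u^2 - 9*u + 2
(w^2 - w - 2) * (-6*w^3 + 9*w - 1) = -6*w^5 + 6*w^4 + 21*w^3 - 10*w^2 - 17*w + 2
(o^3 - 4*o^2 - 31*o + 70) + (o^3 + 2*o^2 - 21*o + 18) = 2*o^3 - 2*o^2 - 52*o + 88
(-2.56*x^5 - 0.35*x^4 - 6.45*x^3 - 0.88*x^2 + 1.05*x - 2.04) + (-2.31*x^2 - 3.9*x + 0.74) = -2.56*x^5 - 0.35*x^4 - 6.45*x^3 - 3.19*x^2 - 2.85*x - 1.3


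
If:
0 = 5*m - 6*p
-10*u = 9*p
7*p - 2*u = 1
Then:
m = 3/22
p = 5/44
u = -9/88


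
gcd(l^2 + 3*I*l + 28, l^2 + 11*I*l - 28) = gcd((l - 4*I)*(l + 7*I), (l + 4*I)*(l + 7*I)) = l + 7*I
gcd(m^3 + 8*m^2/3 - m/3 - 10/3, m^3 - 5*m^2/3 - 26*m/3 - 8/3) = m + 2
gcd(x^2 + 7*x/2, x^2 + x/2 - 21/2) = x + 7/2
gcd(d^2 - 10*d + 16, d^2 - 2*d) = d - 2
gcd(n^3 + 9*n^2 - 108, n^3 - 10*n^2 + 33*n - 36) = n - 3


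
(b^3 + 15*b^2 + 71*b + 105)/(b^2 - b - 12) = (b^2 + 12*b + 35)/(b - 4)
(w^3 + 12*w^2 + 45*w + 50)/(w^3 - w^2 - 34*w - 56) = (w^2 + 10*w + 25)/(w^2 - 3*w - 28)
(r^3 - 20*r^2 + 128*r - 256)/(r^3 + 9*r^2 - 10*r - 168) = (r^2 - 16*r + 64)/(r^2 + 13*r + 42)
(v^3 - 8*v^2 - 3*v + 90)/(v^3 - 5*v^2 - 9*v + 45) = (v - 6)/(v - 3)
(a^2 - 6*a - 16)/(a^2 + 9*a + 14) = (a - 8)/(a + 7)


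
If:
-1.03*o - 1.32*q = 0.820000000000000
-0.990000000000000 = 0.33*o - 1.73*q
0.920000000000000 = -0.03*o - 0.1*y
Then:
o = -1.23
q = 0.34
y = -8.83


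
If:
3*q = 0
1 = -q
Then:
No Solution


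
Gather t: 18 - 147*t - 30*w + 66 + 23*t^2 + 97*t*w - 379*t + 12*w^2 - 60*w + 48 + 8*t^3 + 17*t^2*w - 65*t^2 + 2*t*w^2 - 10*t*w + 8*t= 8*t^3 + t^2*(17*w - 42) + t*(2*w^2 + 87*w - 518) + 12*w^2 - 90*w + 132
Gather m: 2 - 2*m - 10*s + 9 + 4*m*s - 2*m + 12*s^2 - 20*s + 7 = m*(4*s - 4) + 12*s^2 - 30*s + 18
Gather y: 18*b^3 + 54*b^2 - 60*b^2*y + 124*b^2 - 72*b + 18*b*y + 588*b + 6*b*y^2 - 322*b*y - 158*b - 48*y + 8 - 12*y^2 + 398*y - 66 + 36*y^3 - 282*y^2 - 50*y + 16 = 18*b^3 + 178*b^2 + 358*b + 36*y^3 + y^2*(6*b - 294) + y*(-60*b^2 - 304*b + 300) - 42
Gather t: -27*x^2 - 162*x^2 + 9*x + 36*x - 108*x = -189*x^2 - 63*x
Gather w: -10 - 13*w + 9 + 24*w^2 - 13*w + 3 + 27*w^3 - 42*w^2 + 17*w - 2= 27*w^3 - 18*w^2 - 9*w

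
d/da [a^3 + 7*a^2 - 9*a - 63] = 3*a^2 + 14*a - 9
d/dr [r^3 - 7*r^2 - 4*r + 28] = 3*r^2 - 14*r - 4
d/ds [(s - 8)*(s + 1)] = 2*s - 7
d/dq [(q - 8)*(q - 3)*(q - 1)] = 3*q^2 - 24*q + 35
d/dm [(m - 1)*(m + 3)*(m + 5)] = 3*m^2 + 14*m + 7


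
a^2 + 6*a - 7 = (a - 1)*(a + 7)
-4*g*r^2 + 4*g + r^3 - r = (-4*g + r)*(r - 1)*(r + 1)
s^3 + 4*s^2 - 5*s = s*(s - 1)*(s + 5)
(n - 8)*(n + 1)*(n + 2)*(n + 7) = n^4 + 2*n^3 - 57*n^2 - 170*n - 112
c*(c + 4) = c^2 + 4*c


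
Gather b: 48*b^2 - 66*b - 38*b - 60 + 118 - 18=48*b^2 - 104*b + 40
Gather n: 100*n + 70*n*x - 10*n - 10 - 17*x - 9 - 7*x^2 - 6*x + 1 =n*(70*x + 90) - 7*x^2 - 23*x - 18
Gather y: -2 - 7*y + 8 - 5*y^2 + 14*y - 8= -5*y^2 + 7*y - 2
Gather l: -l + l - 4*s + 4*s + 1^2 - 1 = 0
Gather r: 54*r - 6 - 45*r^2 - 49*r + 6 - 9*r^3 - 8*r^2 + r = -9*r^3 - 53*r^2 + 6*r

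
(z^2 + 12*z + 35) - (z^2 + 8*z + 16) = 4*z + 19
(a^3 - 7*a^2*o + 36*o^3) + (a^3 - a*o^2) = 2*a^3 - 7*a^2*o - a*o^2 + 36*o^3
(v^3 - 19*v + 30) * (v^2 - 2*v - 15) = v^5 - 2*v^4 - 34*v^3 + 68*v^2 + 225*v - 450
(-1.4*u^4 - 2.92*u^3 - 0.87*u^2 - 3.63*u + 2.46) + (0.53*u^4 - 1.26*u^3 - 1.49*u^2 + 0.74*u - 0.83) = -0.87*u^4 - 4.18*u^3 - 2.36*u^2 - 2.89*u + 1.63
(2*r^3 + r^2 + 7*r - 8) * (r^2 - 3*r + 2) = 2*r^5 - 5*r^4 + 8*r^3 - 27*r^2 + 38*r - 16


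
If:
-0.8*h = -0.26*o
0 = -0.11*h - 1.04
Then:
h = -9.45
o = -29.09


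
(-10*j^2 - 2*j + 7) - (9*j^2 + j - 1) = -19*j^2 - 3*j + 8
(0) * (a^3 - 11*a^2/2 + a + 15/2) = 0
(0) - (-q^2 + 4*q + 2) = q^2 - 4*q - 2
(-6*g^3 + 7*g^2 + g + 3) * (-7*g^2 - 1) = 42*g^5 - 49*g^4 - g^3 - 28*g^2 - g - 3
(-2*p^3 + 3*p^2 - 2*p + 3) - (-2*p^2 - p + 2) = -2*p^3 + 5*p^2 - p + 1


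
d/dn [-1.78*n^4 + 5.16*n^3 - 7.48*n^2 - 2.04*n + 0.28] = -7.12*n^3 + 15.48*n^2 - 14.96*n - 2.04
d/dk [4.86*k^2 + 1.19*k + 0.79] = 9.72*k + 1.19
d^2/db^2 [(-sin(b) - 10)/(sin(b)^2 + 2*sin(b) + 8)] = (sin(b)^5 + 38*sin(b)^4 + 10*sin(b)^3 - 356*sin(b)^2 - 168*sin(b) + 112)/(sin(b)^2 + 2*sin(b) + 8)^3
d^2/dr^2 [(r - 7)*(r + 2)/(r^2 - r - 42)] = -8/(r^3 + 18*r^2 + 108*r + 216)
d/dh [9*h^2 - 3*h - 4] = 18*h - 3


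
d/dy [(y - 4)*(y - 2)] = 2*y - 6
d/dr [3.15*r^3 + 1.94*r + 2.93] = 9.45*r^2 + 1.94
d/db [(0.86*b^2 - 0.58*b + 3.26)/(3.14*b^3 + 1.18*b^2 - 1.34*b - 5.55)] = (-2.7004*b^4 + 3.6424*b^3 - 31.1772*b^2 - 17.2396*b + 7.5874)/(9.8596*b^6 + 7.4104*b^5 - 7.0228*b^4 - 38.0164*b^3 - 11.3024*b^2 + 14.874*b + 30.8025)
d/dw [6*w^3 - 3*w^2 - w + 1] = 18*w^2 - 6*w - 1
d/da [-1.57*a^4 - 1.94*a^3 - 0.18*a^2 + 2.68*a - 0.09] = -6.28*a^3 - 5.82*a^2 - 0.36*a + 2.68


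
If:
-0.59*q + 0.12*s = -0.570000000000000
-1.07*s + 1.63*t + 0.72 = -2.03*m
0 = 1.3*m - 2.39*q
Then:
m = 1.960215694003*t + 6.97800709475609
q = 1.06622610970875*t + 3.79556871262883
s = 5.24227837273467*t + 13.9115461704251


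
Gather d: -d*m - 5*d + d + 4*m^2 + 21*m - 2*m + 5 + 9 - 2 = d*(-m - 4) + 4*m^2 + 19*m + 12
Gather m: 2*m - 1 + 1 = 2*m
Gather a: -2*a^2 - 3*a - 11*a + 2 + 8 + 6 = -2*a^2 - 14*a + 16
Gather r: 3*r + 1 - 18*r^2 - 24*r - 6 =-18*r^2 - 21*r - 5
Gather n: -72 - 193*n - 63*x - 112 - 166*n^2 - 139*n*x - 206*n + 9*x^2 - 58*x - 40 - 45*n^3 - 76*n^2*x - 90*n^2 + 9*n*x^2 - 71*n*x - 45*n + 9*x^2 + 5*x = -45*n^3 + n^2*(-76*x - 256) + n*(9*x^2 - 210*x - 444) + 18*x^2 - 116*x - 224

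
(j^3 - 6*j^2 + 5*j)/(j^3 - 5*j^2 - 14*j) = (-j^2 + 6*j - 5)/(-j^2 + 5*j + 14)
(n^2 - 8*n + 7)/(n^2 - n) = (n - 7)/n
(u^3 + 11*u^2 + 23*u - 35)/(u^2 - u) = u + 12 + 35/u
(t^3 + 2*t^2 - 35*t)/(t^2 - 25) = t*(t + 7)/(t + 5)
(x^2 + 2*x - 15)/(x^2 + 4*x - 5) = (x - 3)/(x - 1)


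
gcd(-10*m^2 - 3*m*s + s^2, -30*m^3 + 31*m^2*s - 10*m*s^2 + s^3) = -5*m + s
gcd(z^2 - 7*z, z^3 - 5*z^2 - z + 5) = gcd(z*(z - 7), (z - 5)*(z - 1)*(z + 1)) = 1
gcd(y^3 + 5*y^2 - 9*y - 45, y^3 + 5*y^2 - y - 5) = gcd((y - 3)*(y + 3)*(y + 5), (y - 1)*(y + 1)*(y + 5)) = y + 5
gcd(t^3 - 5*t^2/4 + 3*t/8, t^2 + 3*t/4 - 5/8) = t - 1/2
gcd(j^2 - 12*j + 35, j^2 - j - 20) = j - 5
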